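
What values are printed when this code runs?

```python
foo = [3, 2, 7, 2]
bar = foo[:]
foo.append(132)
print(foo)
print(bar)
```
[3, 2, 7, 2, 132]
[3, 2, 7, 2]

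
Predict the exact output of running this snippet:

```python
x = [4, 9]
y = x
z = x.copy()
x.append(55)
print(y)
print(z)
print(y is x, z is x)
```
[4, 9, 55]
[4, 9]
True False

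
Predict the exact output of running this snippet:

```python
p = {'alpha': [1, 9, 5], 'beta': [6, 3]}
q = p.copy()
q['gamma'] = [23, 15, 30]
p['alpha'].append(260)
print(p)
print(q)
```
{'alpha': [1, 9, 5, 260], 'beta': [6, 3]}
{'alpha': [1, 9, 5, 260], 'beta': [6, 3], 'gamma': [23, 15, 30]}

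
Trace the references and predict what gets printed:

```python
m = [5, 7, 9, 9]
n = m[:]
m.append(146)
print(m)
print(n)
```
[5, 7, 9, 9, 146]
[5, 7, 9, 9]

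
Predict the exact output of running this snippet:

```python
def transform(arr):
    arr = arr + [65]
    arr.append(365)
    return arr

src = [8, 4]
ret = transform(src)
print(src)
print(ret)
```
[8, 4]
[8, 4, 65, 365]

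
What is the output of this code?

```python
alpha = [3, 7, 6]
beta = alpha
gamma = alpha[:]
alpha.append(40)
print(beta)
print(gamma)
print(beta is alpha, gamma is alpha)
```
[3, 7, 6, 40]
[3, 7, 6]
True False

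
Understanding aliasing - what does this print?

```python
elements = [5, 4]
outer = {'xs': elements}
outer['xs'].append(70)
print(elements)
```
[5, 4, 70]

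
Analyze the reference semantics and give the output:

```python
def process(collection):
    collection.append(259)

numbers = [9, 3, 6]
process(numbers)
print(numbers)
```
[9, 3, 6, 259]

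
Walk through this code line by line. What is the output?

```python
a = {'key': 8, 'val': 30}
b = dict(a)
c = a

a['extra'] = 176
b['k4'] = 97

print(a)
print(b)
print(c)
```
{'key': 8, 'val': 30, 'extra': 176}
{'key': 8, 'val': 30, 'k4': 97}
{'key': 8, 'val': 30, 'extra': 176}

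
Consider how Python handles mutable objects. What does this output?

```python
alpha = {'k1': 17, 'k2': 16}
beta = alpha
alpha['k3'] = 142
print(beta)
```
{'k1': 17, 'k2': 16, 'k3': 142}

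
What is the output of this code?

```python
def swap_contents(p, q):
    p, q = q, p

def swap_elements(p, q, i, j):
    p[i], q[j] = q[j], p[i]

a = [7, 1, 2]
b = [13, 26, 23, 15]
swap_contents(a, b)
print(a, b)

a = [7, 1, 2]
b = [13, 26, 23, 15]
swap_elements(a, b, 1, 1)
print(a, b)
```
[7, 1, 2] [13, 26, 23, 15]
[7, 26, 2] [13, 1, 23, 15]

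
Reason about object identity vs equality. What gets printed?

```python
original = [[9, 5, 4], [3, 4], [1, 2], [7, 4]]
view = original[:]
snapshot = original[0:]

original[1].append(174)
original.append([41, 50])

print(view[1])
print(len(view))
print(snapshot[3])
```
[3, 4, 174]
4
[7, 4]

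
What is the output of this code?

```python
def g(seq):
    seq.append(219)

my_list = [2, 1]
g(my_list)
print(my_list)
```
[2, 1, 219]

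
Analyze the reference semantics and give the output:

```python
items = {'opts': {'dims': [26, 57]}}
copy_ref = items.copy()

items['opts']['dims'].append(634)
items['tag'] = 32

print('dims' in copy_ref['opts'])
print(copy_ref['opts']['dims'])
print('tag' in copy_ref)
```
True
[26, 57, 634]
False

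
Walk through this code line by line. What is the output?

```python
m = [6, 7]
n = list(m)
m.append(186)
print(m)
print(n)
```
[6, 7, 186]
[6, 7]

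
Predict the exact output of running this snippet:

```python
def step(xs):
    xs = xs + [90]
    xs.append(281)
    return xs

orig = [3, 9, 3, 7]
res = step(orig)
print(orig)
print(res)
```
[3, 9, 3, 7]
[3, 9, 3, 7, 90, 281]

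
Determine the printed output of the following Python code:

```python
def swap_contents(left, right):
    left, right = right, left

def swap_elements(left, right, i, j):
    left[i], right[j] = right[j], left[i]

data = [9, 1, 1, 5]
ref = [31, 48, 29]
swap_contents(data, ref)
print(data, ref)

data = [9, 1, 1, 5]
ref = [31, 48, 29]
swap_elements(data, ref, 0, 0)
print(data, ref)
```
[9, 1, 1, 5] [31, 48, 29]
[31, 1, 1, 5] [9, 48, 29]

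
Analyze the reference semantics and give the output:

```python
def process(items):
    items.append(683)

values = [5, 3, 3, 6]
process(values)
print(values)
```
[5, 3, 3, 6, 683]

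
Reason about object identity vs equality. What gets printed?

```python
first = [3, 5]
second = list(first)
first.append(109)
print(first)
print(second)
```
[3, 5, 109]
[3, 5]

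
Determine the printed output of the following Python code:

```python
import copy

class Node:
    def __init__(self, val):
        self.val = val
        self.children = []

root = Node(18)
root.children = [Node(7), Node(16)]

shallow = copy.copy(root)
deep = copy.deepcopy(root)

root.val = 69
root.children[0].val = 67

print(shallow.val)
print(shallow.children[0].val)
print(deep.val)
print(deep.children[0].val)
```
18
67
18
7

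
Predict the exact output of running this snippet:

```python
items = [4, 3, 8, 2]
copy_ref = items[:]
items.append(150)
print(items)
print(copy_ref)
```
[4, 3, 8, 2, 150]
[4, 3, 8, 2]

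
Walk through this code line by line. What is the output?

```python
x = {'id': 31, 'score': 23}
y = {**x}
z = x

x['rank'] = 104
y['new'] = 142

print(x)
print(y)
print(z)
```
{'id': 31, 'score': 23, 'rank': 104}
{'id': 31, 'score': 23, 'new': 142}
{'id': 31, 'score': 23, 'rank': 104}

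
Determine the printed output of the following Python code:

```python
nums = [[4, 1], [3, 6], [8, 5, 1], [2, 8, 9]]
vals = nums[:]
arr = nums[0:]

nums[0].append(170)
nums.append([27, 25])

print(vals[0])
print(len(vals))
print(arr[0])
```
[4, 1, 170]
4
[4, 1, 170]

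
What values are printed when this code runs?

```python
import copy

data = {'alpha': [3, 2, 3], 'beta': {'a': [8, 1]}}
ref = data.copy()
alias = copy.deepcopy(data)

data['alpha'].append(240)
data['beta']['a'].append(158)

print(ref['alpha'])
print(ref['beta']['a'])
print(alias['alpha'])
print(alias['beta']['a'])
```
[3, 2, 3, 240]
[8, 1, 158]
[3, 2, 3]
[8, 1]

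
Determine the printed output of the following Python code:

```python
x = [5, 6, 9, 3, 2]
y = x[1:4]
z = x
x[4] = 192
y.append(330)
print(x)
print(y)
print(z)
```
[5, 6, 9, 3, 192]
[6, 9, 3, 330]
[5, 6, 9, 3, 192]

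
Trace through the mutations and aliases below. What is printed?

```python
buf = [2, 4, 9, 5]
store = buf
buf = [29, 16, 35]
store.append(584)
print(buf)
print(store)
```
[29, 16, 35]
[2, 4, 9, 5, 584]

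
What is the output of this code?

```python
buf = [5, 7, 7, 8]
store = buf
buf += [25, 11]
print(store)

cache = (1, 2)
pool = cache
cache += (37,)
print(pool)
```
[5, 7, 7, 8, 25, 11]
(1, 2)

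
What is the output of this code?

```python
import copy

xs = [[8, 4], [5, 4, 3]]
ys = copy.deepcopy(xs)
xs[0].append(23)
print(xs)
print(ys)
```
[[8, 4, 23], [5, 4, 3]]
[[8, 4], [5, 4, 3]]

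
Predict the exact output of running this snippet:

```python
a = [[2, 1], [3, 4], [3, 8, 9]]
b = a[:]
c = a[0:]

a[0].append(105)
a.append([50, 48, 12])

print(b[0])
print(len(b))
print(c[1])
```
[2, 1, 105]
3
[3, 4]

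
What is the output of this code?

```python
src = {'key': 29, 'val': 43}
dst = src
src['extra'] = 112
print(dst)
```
{'key': 29, 'val': 43, 'extra': 112}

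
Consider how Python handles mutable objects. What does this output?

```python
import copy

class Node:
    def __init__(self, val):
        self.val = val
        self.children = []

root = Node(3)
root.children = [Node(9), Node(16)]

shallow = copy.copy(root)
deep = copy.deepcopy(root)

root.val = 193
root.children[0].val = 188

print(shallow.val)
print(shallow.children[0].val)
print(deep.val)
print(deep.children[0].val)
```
3
188
3
9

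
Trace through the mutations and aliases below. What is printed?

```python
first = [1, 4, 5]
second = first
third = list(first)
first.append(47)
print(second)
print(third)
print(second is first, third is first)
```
[1, 4, 5, 47]
[1, 4, 5]
True False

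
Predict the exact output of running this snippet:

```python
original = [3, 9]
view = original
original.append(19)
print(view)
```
[3, 9, 19]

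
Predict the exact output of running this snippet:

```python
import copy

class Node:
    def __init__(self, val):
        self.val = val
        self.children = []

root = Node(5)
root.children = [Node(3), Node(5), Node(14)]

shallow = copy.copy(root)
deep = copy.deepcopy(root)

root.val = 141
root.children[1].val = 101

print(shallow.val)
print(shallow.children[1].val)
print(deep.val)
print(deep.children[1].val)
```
5
101
5
5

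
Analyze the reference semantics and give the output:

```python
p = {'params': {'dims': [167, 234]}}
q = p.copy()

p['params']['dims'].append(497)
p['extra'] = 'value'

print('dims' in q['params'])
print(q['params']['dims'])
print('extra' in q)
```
True
[167, 234, 497]
False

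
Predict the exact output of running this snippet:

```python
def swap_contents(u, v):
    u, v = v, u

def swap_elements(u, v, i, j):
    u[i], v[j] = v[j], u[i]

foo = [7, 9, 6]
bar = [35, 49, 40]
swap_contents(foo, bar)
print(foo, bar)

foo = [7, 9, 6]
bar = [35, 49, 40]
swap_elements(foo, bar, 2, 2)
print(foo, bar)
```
[7, 9, 6] [35, 49, 40]
[7, 9, 40] [35, 49, 6]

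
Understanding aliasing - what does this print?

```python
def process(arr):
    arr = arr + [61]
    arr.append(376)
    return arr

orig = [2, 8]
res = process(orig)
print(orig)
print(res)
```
[2, 8]
[2, 8, 61, 376]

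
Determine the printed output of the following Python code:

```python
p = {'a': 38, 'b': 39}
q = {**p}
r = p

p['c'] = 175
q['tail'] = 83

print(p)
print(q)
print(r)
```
{'a': 38, 'b': 39, 'c': 175}
{'a': 38, 'b': 39, 'tail': 83}
{'a': 38, 'b': 39, 'c': 175}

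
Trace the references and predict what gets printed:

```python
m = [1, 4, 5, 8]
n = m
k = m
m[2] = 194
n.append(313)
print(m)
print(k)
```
[1, 4, 194, 8, 313]
[1, 4, 194, 8, 313]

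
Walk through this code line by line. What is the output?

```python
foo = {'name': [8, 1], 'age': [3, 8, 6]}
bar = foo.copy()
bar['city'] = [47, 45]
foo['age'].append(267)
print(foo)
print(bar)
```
{'name': [8, 1], 'age': [3, 8, 6, 267]}
{'name': [8, 1], 'age': [3, 8, 6, 267], 'city': [47, 45]}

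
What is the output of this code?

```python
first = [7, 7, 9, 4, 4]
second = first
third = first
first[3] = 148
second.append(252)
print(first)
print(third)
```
[7, 7, 9, 148, 4, 252]
[7, 7, 9, 148, 4, 252]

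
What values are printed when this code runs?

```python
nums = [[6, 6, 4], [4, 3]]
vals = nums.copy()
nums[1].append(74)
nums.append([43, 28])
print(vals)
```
[[6, 6, 4], [4, 3, 74]]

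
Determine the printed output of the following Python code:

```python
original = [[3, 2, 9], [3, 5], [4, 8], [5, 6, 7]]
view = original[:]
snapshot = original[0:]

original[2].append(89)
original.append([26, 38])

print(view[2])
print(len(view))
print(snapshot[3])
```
[4, 8, 89]
4
[5, 6, 7]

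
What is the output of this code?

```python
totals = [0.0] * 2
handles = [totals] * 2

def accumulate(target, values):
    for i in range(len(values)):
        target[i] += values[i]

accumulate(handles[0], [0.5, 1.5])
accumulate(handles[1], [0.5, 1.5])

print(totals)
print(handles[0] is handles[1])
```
[1.0, 3.0]
True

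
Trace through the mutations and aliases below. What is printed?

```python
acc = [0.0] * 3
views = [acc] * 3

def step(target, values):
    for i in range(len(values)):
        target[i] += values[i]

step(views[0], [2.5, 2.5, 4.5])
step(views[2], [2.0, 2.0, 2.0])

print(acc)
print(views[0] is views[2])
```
[4.5, 4.5, 6.5]
True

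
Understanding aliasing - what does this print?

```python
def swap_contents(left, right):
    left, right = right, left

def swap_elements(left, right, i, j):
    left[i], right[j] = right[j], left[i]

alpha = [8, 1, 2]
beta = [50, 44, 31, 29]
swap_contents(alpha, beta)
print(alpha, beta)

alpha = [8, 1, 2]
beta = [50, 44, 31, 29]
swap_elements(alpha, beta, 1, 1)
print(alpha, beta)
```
[8, 1, 2] [50, 44, 31, 29]
[8, 44, 2] [50, 1, 31, 29]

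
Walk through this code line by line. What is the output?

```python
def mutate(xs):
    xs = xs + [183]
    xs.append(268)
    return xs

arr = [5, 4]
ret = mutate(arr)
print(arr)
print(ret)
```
[5, 4]
[5, 4, 183, 268]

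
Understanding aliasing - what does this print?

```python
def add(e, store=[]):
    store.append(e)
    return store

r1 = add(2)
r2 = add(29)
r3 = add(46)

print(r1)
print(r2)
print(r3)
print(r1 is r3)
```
[2, 29, 46]
[2, 29, 46]
[2, 29, 46]
True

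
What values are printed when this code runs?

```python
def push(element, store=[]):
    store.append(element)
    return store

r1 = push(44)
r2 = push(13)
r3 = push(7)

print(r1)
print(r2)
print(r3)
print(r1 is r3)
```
[44, 13, 7]
[44, 13, 7]
[44, 13, 7]
True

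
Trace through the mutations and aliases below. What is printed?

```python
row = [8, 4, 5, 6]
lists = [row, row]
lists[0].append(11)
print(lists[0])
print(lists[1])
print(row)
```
[8, 4, 5, 6, 11]
[8, 4, 5, 6, 11]
[8, 4, 5, 6, 11]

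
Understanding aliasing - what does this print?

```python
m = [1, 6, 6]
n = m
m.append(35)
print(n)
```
[1, 6, 6, 35]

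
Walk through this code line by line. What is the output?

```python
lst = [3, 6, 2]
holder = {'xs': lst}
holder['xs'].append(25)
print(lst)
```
[3, 6, 2, 25]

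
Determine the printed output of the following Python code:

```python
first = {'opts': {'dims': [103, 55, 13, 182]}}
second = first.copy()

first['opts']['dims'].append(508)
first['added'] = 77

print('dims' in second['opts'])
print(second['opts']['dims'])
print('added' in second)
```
True
[103, 55, 13, 182, 508]
False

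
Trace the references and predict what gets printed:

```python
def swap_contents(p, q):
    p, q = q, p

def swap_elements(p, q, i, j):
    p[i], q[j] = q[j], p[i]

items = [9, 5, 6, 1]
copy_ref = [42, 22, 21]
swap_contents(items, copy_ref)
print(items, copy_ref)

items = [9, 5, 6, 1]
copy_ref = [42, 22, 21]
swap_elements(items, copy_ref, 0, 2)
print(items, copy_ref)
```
[9, 5, 6, 1] [42, 22, 21]
[21, 5, 6, 1] [42, 22, 9]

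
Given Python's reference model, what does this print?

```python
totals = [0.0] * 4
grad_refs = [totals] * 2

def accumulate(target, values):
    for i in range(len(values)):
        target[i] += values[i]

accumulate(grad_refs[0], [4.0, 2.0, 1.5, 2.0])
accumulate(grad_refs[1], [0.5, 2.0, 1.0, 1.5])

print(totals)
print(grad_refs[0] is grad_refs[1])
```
[4.5, 4.0, 2.5, 3.5]
True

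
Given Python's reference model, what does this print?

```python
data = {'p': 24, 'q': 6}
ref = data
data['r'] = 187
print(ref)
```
{'p': 24, 'q': 6, 'r': 187}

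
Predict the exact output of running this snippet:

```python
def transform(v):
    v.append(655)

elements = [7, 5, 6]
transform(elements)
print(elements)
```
[7, 5, 6, 655]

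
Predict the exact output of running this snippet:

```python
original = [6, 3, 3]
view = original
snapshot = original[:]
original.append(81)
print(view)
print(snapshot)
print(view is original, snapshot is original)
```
[6, 3, 3, 81]
[6, 3, 3]
True False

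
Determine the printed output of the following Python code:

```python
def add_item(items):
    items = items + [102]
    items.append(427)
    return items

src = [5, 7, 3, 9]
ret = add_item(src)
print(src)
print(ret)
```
[5, 7, 3, 9]
[5, 7, 3, 9, 102, 427]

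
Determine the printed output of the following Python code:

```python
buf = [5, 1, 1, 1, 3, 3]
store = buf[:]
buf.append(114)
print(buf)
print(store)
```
[5, 1, 1, 1, 3, 3, 114]
[5, 1, 1, 1, 3, 3]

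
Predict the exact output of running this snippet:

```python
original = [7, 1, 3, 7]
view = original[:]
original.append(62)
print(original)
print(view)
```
[7, 1, 3, 7, 62]
[7, 1, 3, 7]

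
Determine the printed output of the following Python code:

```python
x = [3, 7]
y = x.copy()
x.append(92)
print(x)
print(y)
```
[3, 7, 92]
[3, 7]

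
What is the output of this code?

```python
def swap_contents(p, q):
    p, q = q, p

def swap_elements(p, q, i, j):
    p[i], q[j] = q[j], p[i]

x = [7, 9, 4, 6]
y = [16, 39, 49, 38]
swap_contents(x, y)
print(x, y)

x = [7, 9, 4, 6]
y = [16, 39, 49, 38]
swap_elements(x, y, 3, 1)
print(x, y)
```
[7, 9, 4, 6] [16, 39, 49, 38]
[7, 9, 4, 39] [16, 6, 49, 38]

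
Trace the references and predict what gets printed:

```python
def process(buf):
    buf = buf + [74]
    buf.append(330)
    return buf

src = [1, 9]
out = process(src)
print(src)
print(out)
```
[1, 9]
[1, 9, 74, 330]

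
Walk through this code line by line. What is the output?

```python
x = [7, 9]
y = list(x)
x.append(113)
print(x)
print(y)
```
[7, 9, 113]
[7, 9]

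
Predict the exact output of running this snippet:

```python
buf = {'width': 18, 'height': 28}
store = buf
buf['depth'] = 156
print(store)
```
{'width': 18, 'height': 28, 'depth': 156}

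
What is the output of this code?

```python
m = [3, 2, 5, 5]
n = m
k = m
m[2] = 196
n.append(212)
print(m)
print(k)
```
[3, 2, 196, 5, 212]
[3, 2, 196, 5, 212]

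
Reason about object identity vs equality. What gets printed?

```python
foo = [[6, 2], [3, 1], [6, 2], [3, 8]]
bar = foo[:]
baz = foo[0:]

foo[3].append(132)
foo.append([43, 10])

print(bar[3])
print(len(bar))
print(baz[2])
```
[3, 8, 132]
4
[6, 2]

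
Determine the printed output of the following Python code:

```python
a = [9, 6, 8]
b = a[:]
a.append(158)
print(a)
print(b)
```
[9, 6, 8, 158]
[9, 6, 8]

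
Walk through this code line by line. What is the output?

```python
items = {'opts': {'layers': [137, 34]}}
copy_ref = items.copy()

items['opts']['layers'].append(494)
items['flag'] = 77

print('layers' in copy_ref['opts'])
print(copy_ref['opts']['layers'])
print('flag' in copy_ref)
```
True
[137, 34, 494]
False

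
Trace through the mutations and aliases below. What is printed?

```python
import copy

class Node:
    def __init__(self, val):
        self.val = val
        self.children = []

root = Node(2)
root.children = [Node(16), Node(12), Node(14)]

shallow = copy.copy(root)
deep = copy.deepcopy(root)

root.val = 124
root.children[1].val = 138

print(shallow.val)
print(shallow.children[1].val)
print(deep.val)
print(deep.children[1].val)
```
2
138
2
12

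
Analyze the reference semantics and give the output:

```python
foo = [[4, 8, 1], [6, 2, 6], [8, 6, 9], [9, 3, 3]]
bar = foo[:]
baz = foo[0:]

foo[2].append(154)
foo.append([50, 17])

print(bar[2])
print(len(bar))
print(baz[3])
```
[8, 6, 9, 154]
4
[9, 3, 3]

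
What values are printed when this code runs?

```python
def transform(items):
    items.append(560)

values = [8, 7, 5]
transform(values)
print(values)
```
[8, 7, 5, 560]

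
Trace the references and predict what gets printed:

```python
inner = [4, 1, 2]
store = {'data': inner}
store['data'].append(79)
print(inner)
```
[4, 1, 2, 79]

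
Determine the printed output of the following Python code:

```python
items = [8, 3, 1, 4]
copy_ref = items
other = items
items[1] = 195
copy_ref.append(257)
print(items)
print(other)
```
[8, 195, 1, 4, 257]
[8, 195, 1, 4, 257]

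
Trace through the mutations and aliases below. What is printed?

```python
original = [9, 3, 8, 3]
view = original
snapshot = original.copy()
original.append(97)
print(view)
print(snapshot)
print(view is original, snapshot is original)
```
[9, 3, 8, 3, 97]
[9, 3, 8, 3]
True False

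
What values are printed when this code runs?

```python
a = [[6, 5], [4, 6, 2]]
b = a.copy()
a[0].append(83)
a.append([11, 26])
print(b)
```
[[6, 5, 83], [4, 6, 2]]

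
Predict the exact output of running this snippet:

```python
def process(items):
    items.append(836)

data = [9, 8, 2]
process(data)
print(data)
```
[9, 8, 2, 836]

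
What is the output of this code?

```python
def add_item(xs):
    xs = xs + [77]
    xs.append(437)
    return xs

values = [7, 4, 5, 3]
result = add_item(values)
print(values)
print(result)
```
[7, 4, 5, 3]
[7, 4, 5, 3, 77, 437]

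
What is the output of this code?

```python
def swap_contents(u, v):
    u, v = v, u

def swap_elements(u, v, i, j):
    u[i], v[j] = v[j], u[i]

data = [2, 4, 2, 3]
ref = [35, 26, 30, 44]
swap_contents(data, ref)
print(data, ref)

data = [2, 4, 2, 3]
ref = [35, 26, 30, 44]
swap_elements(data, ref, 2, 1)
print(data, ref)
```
[2, 4, 2, 3] [35, 26, 30, 44]
[2, 4, 26, 3] [35, 2, 30, 44]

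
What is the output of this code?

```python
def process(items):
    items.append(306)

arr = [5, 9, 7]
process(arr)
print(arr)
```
[5, 9, 7, 306]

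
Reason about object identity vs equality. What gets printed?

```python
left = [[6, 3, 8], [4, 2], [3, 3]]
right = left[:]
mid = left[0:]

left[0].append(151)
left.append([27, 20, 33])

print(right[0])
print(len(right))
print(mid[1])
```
[6, 3, 8, 151]
3
[4, 2]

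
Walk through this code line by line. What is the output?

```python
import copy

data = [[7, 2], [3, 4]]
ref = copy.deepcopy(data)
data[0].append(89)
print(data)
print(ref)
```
[[7, 2, 89], [3, 4]]
[[7, 2], [3, 4]]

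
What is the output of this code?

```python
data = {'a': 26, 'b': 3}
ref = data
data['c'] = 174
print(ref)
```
{'a': 26, 'b': 3, 'c': 174}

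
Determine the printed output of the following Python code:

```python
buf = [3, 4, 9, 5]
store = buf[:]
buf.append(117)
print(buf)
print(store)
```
[3, 4, 9, 5, 117]
[3, 4, 9, 5]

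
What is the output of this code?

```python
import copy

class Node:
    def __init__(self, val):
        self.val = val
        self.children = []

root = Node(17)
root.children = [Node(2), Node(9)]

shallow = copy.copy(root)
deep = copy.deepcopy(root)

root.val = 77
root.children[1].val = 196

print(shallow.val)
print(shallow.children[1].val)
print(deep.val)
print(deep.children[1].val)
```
17
196
17
9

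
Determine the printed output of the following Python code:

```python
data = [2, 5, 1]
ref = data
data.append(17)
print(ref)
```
[2, 5, 1, 17]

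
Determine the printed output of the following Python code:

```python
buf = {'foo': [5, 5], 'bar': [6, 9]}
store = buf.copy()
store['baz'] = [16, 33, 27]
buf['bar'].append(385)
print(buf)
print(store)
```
{'foo': [5, 5], 'bar': [6, 9, 385]}
{'foo': [5, 5], 'bar': [6, 9, 385], 'baz': [16, 33, 27]}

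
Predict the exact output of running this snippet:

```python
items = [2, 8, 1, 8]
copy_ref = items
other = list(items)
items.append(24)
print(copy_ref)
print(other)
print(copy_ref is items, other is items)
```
[2, 8, 1, 8, 24]
[2, 8, 1, 8]
True False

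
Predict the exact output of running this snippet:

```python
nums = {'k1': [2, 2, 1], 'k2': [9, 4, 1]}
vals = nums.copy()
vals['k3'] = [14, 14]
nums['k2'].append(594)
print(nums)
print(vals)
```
{'k1': [2, 2, 1], 'k2': [9, 4, 1, 594]}
{'k1': [2, 2, 1], 'k2': [9, 4, 1, 594], 'k3': [14, 14]}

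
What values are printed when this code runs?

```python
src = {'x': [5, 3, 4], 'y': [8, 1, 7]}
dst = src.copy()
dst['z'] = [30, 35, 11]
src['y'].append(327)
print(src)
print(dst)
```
{'x': [5, 3, 4], 'y': [8, 1, 7, 327]}
{'x': [5, 3, 4], 'y': [8, 1, 7, 327], 'z': [30, 35, 11]}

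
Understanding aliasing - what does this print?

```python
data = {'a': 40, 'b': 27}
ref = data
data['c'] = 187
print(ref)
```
{'a': 40, 'b': 27, 'c': 187}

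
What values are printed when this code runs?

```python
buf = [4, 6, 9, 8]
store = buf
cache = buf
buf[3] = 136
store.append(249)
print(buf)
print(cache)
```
[4, 6, 9, 136, 249]
[4, 6, 9, 136, 249]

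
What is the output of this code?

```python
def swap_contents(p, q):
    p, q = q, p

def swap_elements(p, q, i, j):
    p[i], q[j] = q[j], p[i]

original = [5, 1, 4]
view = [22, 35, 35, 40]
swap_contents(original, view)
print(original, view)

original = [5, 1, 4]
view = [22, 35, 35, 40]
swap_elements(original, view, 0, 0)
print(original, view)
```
[5, 1, 4] [22, 35, 35, 40]
[22, 1, 4] [5, 35, 35, 40]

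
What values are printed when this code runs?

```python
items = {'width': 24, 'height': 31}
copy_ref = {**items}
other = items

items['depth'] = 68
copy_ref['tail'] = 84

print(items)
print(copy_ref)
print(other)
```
{'width': 24, 'height': 31, 'depth': 68}
{'width': 24, 'height': 31, 'tail': 84}
{'width': 24, 'height': 31, 'depth': 68}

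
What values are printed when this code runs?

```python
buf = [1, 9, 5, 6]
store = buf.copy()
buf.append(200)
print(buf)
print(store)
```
[1, 9, 5, 6, 200]
[1, 9, 5, 6]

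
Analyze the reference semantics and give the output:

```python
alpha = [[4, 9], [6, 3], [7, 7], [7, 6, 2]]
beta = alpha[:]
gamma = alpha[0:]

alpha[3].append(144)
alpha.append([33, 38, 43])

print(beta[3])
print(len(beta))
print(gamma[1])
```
[7, 6, 2, 144]
4
[6, 3]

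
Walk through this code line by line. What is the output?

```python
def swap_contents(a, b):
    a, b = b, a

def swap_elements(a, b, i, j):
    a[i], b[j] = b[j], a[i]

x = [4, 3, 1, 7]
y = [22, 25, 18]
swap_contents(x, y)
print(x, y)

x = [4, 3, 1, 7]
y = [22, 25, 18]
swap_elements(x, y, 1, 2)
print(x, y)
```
[4, 3, 1, 7] [22, 25, 18]
[4, 18, 1, 7] [22, 25, 3]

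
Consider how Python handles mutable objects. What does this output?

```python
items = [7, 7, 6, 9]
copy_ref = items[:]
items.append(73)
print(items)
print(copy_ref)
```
[7, 7, 6, 9, 73]
[7, 7, 6, 9]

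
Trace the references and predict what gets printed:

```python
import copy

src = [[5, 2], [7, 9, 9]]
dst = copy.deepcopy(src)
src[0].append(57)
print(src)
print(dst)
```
[[5, 2, 57], [7, 9, 9]]
[[5, 2], [7, 9, 9]]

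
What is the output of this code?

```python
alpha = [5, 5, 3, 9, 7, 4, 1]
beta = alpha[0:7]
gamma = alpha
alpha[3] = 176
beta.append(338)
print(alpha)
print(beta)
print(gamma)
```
[5, 5, 3, 176, 7, 4, 1]
[5, 5, 3, 9, 7, 4, 1, 338]
[5, 5, 3, 176, 7, 4, 1]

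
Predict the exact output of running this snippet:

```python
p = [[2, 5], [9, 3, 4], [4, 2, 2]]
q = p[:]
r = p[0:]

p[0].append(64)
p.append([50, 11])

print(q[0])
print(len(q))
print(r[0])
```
[2, 5, 64]
3
[2, 5, 64]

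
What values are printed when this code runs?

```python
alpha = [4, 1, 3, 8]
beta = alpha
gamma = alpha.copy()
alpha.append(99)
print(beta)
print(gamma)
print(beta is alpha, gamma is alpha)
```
[4, 1, 3, 8, 99]
[4, 1, 3, 8]
True False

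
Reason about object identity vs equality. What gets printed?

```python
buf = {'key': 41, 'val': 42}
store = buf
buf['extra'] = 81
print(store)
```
{'key': 41, 'val': 42, 'extra': 81}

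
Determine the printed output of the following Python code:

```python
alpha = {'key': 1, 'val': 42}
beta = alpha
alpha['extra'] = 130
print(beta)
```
{'key': 1, 'val': 42, 'extra': 130}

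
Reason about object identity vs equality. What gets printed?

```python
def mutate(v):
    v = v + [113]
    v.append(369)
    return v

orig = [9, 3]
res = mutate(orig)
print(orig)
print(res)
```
[9, 3]
[9, 3, 113, 369]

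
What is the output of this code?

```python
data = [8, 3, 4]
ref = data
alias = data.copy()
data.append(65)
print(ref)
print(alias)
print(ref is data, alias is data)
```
[8, 3, 4, 65]
[8, 3, 4]
True False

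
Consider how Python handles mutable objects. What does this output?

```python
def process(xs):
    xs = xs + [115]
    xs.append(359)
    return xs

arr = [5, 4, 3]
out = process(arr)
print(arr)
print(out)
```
[5, 4, 3]
[5, 4, 3, 115, 359]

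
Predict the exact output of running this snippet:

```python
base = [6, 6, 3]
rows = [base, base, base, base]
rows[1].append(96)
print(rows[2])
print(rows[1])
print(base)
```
[6, 6, 3, 96]
[6, 6, 3, 96]
[6, 6, 3, 96]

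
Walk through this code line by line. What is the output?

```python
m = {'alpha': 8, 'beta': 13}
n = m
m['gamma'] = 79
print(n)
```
{'alpha': 8, 'beta': 13, 'gamma': 79}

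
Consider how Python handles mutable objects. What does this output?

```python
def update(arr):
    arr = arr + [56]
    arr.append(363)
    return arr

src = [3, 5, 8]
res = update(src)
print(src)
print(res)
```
[3, 5, 8]
[3, 5, 8, 56, 363]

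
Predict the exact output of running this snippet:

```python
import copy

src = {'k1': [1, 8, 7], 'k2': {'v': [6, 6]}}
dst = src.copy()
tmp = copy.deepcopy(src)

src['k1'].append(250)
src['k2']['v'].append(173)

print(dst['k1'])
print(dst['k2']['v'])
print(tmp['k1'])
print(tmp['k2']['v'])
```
[1, 8, 7, 250]
[6, 6, 173]
[1, 8, 7]
[6, 6]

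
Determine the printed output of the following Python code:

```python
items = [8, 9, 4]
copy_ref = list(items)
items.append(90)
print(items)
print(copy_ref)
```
[8, 9, 4, 90]
[8, 9, 4]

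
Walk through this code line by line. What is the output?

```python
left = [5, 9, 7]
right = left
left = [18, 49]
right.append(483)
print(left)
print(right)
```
[18, 49]
[5, 9, 7, 483]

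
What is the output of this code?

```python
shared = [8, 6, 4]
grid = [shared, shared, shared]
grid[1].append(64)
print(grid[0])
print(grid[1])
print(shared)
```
[8, 6, 4, 64]
[8, 6, 4, 64]
[8, 6, 4, 64]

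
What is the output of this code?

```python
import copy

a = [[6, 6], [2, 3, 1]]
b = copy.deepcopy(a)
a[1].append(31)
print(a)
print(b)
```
[[6, 6], [2, 3, 1, 31]]
[[6, 6], [2, 3, 1]]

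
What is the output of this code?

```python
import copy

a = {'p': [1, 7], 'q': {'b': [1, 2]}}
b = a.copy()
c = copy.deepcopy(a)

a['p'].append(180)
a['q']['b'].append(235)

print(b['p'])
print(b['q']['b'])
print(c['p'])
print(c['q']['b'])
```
[1, 7, 180]
[1, 2, 235]
[1, 7]
[1, 2]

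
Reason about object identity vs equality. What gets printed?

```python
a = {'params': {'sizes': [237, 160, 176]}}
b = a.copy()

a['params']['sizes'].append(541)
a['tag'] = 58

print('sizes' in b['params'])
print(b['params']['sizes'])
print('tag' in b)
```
True
[237, 160, 176, 541]
False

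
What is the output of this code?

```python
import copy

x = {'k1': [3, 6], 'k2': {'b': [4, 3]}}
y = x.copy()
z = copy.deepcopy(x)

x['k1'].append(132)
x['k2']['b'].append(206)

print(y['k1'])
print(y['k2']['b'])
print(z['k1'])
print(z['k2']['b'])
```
[3, 6, 132]
[4, 3, 206]
[3, 6]
[4, 3]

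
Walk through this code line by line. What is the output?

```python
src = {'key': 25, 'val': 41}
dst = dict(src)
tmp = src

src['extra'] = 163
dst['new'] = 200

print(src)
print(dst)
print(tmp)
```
{'key': 25, 'val': 41, 'extra': 163}
{'key': 25, 'val': 41, 'new': 200}
{'key': 25, 'val': 41, 'extra': 163}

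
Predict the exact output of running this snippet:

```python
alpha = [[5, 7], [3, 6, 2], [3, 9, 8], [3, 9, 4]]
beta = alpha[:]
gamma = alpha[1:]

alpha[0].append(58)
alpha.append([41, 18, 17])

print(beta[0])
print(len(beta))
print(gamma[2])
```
[5, 7, 58]
4
[3, 9, 4]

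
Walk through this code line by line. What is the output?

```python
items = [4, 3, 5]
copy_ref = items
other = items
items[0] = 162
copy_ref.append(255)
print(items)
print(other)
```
[162, 3, 5, 255]
[162, 3, 5, 255]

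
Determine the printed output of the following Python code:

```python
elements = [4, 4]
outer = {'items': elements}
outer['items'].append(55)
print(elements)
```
[4, 4, 55]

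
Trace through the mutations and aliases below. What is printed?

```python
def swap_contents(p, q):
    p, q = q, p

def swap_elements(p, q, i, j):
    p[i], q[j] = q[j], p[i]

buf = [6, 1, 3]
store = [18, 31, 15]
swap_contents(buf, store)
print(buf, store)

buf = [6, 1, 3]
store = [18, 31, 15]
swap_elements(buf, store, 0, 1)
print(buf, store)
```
[6, 1, 3] [18, 31, 15]
[31, 1, 3] [18, 6, 15]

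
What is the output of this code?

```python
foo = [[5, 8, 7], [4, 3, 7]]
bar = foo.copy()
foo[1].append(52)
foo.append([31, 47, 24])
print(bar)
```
[[5, 8, 7], [4, 3, 7, 52]]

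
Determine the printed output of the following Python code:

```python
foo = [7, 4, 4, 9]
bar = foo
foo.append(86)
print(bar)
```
[7, 4, 4, 9, 86]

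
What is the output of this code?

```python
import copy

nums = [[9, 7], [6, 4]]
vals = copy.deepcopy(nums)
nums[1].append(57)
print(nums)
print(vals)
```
[[9, 7], [6, 4, 57]]
[[9, 7], [6, 4]]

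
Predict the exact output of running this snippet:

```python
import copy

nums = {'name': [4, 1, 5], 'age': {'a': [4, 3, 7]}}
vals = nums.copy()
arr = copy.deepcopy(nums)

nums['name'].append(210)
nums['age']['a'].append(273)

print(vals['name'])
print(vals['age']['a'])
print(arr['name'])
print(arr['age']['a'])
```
[4, 1, 5, 210]
[4, 3, 7, 273]
[4, 1, 5]
[4, 3, 7]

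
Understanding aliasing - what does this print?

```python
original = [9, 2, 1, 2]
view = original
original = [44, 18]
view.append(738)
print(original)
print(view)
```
[44, 18]
[9, 2, 1, 2, 738]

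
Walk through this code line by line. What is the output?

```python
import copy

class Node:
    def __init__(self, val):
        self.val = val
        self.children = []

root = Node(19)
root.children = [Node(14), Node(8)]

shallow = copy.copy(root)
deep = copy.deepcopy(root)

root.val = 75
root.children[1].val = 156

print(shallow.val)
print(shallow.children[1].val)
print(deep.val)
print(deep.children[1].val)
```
19
156
19
8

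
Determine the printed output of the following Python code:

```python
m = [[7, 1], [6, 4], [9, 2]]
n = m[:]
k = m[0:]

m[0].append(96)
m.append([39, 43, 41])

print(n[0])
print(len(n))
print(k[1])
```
[7, 1, 96]
3
[6, 4]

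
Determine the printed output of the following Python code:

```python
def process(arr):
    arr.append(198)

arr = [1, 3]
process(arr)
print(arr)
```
[1, 3, 198]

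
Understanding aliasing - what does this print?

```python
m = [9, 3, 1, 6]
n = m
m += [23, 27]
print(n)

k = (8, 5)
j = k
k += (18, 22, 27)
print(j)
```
[9, 3, 1, 6, 23, 27]
(8, 5)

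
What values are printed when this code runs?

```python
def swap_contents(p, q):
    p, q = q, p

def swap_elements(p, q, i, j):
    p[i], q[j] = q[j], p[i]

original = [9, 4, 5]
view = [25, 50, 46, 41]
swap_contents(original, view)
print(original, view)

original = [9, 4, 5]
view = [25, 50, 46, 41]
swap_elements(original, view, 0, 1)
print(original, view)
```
[9, 4, 5] [25, 50, 46, 41]
[50, 4, 5] [25, 9, 46, 41]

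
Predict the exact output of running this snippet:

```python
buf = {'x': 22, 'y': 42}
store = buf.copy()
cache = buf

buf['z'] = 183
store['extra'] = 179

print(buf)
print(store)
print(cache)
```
{'x': 22, 'y': 42, 'z': 183}
{'x': 22, 'y': 42, 'extra': 179}
{'x': 22, 'y': 42, 'z': 183}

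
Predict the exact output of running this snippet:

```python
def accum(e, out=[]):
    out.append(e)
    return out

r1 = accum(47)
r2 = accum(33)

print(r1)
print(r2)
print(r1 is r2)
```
[47, 33]
[47, 33]
True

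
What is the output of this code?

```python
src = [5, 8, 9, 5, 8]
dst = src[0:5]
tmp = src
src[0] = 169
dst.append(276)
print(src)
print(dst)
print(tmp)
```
[169, 8, 9, 5, 8]
[5, 8, 9, 5, 8, 276]
[169, 8, 9, 5, 8]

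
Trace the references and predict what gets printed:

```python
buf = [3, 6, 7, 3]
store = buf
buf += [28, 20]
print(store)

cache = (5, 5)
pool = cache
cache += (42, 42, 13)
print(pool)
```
[3, 6, 7, 3, 28, 20]
(5, 5)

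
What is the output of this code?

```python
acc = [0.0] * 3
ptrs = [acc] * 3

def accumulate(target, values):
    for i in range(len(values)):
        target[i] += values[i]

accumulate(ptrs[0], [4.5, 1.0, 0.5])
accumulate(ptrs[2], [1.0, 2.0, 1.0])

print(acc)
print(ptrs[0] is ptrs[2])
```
[5.5, 3.0, 1.5]
True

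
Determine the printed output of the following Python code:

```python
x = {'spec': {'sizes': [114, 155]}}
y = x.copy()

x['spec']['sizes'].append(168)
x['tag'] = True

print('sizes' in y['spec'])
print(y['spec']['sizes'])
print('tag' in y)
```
True
[114, 155, 168]
False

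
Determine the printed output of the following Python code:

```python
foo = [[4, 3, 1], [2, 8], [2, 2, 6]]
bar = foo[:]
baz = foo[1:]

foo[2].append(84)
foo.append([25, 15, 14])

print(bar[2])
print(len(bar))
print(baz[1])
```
[2, 2, 6, 84]
3
[2, 2, 6, 84]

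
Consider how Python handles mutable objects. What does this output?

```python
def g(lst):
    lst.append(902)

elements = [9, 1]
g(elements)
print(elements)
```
[9, 1, 902]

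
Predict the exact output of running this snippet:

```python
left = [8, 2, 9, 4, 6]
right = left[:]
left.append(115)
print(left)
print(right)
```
[8, 2, 9, 4, 6, 115]
[8, 2, 9, 4, 6]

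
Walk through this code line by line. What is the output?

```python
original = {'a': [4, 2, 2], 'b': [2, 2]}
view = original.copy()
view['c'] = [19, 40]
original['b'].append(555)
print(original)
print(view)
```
{'a': [4, 2, 2], 'b': [2, 2, 555]}
{'a': [4, 2, 2], 'b': [2, 2, 555], 'c': [19, 40]}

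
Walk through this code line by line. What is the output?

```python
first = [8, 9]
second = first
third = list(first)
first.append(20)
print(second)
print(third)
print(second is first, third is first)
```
[8, 9, 20]
[8, 9]
True False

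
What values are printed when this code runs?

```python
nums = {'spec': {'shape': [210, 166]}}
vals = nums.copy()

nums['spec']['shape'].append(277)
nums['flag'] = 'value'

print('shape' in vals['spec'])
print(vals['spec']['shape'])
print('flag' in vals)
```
True
[210, 166, 277]
False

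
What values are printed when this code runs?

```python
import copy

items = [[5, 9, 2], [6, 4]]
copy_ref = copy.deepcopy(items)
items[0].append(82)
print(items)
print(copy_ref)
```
[[5, 9, 2, 82], [6, 4]]
[[5, 9, 2], [6, 4]]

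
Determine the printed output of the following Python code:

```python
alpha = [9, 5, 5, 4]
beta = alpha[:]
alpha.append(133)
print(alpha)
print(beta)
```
[9, 5, 5, 4, 133]
[9, 5, 5, 4]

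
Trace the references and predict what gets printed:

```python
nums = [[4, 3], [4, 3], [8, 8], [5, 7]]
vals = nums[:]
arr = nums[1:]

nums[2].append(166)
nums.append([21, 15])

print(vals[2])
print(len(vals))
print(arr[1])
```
[8, 8, 166]
4
[8, 8, 166]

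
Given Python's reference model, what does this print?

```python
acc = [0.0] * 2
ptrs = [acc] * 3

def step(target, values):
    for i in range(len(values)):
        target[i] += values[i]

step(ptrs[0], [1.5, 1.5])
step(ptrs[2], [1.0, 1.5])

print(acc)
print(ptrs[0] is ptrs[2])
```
[2.5, 3.0]
True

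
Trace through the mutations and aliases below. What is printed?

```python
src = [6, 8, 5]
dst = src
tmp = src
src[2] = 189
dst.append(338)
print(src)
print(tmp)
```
[6, 8, 189, 338]
[6, 8, 189, 338]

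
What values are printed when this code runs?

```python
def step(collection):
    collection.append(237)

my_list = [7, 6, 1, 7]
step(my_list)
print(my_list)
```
[7, 6, 1, 7, 237]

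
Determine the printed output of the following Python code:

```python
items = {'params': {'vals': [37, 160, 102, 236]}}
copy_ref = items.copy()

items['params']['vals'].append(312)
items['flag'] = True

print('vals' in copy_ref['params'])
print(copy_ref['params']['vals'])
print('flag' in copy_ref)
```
True
[37, 160, 102, 236, 312]
False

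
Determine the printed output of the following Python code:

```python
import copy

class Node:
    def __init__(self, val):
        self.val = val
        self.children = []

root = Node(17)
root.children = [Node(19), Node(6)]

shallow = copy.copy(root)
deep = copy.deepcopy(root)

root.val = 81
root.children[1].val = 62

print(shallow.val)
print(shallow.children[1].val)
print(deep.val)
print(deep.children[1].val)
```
17
62
17
6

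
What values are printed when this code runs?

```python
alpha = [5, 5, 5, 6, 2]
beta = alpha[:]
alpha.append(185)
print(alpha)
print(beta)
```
[5, 5, 5, 6, 2, 185]
[5, 5, 5, 6, 2]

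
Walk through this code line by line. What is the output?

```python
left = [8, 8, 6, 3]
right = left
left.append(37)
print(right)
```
[8, 8, 6, 3, 37]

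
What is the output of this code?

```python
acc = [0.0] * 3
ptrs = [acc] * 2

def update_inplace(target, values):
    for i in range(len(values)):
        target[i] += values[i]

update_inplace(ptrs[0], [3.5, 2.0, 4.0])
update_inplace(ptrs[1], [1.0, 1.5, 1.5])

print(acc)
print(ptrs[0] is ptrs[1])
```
[4.5, 3.5, 5.5]
True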